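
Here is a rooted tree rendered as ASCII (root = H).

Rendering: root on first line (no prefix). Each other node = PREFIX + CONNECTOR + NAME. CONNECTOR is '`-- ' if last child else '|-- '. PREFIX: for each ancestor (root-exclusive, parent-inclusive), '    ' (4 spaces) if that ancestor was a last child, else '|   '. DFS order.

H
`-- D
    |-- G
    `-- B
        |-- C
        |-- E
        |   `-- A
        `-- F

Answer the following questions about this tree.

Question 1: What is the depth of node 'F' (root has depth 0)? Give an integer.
Answer: 3

Derivation:
Path from root to F: H -> D -> B -> F
Depth = number of edges = 3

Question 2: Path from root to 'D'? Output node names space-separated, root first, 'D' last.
Walk down from root: H -> D

Answer: H D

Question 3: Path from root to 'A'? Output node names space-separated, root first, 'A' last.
Walk down from root: H -> D -> B -> E -> A

Answer: H D B E A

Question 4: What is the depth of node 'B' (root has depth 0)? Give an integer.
Answer: 2

Derivation:
Path from root to B: H -> D -> B
Depth = number of edges = 2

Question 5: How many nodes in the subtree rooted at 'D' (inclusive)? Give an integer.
Answer: 7

Derivation:
Subtree rooted at D contains: A, B, C, D, E, F, G
Count = 7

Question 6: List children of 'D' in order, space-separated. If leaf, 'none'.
Answer: G B

Derivation:
Node D's children (from adjacency): G, B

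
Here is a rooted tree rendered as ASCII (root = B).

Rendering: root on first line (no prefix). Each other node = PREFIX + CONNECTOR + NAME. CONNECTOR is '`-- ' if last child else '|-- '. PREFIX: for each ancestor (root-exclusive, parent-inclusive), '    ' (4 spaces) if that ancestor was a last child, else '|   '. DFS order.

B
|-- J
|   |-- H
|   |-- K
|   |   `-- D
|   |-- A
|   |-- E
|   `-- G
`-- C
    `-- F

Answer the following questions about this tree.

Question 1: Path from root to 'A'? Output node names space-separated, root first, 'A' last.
Walk down from root: B -> J -> A

Answer: B J A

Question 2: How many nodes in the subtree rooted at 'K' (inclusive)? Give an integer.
Answer: 2

Derivation:
Subtree rooted at K contains: D, K
Count = 2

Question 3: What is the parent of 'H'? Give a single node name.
Answer: J

Derivation:
Scan adjacency: H appears as child of J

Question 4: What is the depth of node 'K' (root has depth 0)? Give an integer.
Answer: 2

Derivation:
Path from root to K: B -> J -> K
Depth = number of edges = 2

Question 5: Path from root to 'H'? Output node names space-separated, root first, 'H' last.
Answer: B J H

Derivation:
Walk down from root: B -> J -> H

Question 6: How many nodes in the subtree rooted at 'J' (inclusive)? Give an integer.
Answer: 7

Derivation:
Subtree rooted at J contains: A, D, E, G, H, J, K
Count = 7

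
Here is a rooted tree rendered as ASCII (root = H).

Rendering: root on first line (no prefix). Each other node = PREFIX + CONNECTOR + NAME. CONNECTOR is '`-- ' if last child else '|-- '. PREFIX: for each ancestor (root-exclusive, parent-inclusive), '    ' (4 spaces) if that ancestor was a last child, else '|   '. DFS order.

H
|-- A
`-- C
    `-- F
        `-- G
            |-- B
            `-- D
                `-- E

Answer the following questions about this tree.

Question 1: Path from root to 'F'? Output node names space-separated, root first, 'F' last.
Walk down from root: H -> C -> F

Answer: H C F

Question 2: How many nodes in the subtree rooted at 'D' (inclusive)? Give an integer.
Answer: 2

Derivation:
Subtree rooted at D contains: D, E
Count = 2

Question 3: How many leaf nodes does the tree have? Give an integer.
Leaves (nodes with no children): A, B, E

Answer: 3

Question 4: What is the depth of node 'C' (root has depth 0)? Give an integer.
Answer: 1

Derivation:
Path from root to C: H -> C
Depth = number of edges = 1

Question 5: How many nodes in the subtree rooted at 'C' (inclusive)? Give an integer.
Subtree rooted at C contains: B, C, D, E, F, G
Count = 6

Answer: 6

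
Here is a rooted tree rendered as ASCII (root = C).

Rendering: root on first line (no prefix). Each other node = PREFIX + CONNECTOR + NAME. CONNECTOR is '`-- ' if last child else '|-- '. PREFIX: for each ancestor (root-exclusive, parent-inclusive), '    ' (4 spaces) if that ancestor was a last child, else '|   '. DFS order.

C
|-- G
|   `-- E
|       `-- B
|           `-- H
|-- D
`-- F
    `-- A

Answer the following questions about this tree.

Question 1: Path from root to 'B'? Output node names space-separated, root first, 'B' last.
Answer: C G E B

Derivation:
Walk down from root: C -> G -> E -> B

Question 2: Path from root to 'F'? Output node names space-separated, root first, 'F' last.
Walk down from root: C -> F

Answer: C F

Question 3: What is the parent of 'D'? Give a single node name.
Answer: C

Derivation:
Scan adjacency: D appears as child of C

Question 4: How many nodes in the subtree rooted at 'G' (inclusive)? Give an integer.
Subtree rooted at G contains: B, E, G, H
Count = 4

Answer: 4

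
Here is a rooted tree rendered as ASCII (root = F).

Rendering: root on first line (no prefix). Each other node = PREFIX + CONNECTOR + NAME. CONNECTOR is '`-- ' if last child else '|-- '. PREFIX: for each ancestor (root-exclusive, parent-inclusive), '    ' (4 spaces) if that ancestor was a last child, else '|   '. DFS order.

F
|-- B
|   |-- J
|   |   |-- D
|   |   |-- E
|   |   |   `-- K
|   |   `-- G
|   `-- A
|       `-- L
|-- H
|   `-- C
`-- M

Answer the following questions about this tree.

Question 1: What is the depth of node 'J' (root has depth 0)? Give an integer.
Path from root to J: F -> B -> J
Depth = number of edges = 2

Answer: 2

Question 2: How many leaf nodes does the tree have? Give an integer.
Answer: 6

Derivation:
Leaves (nodes with no children): C, D, G, K, L, M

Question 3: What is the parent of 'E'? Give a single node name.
Answer: J

Derivation:
Scan adjacency: E appears as child of J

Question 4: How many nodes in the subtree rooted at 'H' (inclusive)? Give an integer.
Answer: 2

Derivation:
Subtree rooted at H contains: C, H
Count = 2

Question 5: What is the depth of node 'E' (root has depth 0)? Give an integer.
Answer: 3

Derivation:
Path from root to E: F -> B -> J -> E
Depth = number of edges = 3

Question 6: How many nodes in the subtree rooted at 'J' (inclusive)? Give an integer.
Subtree rooted at J contains: D, E, G, J, K
Count = 5

Answer: 5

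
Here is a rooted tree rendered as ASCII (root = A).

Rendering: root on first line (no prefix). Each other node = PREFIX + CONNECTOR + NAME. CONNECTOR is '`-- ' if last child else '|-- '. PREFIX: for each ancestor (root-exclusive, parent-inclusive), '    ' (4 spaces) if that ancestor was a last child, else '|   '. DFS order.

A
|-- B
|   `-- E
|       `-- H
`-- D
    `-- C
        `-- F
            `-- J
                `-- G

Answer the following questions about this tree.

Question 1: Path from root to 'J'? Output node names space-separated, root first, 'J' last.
Walk down from root: A -> D -> C -> F -> J

Answer: A D C F J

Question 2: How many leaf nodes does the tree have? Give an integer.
Leaves (nodes with no children): G, H

Answer: 2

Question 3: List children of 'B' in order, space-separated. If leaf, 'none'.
Answer: E

Derivation:
Node B's children (from adjacency): E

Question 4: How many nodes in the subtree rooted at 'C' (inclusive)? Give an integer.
Subtree rooted at C contains: C, F, G, J
Count = 4

Answer: 4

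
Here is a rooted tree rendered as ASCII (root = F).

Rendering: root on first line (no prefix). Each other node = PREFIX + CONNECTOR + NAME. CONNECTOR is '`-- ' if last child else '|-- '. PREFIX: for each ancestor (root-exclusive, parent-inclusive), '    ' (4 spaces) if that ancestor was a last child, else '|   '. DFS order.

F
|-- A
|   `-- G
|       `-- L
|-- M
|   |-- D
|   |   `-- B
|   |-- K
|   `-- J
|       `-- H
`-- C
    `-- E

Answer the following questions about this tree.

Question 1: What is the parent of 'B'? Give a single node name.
Scan adjacency: B appears as child of D

Answer: D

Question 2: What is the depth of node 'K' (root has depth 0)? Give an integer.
Path from root to K: F -> M -> K
Depth = number of edges = 2

Answer: 2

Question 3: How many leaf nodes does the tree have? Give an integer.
Answer: 5

Derivation:
Leaves (nodes with no children): B, E, H, K, L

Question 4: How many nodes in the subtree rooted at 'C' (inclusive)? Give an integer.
Answer: 2

Derivation:
Subtree rooted at C contains: C, E
Count = 2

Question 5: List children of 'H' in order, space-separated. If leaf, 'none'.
Answer: none

Derivation:
Node H's children (from adjacency): (leaf)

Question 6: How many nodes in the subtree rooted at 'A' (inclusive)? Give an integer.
Subtree rooted at A contains: A, G, L
Count = 3

Answer: 3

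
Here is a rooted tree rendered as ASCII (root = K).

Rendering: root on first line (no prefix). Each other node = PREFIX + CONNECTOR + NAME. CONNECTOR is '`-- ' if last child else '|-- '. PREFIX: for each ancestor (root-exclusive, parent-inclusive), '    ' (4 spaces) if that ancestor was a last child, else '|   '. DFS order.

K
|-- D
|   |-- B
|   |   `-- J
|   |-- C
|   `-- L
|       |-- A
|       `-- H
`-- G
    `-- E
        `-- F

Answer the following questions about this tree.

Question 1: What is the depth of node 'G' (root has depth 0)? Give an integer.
Path from root to G: K -> G
Depth = number of edges = 1

Answer: 1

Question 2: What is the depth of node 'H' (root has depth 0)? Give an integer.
Answer: 3

Derivation:
Path from root to H: K -> D -> L -> H
Depth = number of edges = 3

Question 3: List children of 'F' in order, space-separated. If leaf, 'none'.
Answer: none

Derivation:
Node F's children (from adjacency): (leaf)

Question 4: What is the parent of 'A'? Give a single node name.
Scan adjacency: A appears as child of L

Answer: L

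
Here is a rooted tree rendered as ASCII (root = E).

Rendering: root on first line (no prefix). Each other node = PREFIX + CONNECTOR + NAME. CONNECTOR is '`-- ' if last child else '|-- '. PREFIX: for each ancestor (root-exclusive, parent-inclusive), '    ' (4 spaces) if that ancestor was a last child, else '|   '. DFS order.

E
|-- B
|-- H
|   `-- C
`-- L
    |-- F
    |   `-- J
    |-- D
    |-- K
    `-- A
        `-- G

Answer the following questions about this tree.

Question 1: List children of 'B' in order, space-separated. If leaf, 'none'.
Answer: none

Derivation:
Node B's children (from adjacency): (leaf)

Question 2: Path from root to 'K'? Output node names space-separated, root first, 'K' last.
Answer: E L K

Derivation:
Walk down from root: E -> L -> K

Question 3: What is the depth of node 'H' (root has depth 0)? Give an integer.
Path from root to H: E -> H
Depth = number of edges = 1

Answer: 1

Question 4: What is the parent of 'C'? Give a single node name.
Answer: H

Derivation:
Scan adjacency: C appears as child of H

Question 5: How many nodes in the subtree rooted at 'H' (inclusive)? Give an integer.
Answer: 2

Derivation:
Subtree rooted at H contains: C, H
Count = 2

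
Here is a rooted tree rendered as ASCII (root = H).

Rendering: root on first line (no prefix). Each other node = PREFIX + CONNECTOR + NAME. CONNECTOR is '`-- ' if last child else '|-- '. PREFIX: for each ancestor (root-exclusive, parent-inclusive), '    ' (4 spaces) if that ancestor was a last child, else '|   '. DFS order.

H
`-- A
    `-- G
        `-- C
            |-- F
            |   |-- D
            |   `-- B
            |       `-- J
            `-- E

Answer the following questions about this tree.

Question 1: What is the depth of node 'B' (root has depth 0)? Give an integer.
Answer: 5

Derivation:
Path from root to B: H -> A -> G -> C -> F -> B
Depth = number of edges = 5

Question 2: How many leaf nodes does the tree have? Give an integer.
Leaves (nodes with no children): D, E, J

Answer: 3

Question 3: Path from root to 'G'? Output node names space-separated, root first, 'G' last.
Walk down from root: H -> A -> G

Answer: H A G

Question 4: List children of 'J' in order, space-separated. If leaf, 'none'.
Node J's children (from adjacency): (leaf)

Answer: none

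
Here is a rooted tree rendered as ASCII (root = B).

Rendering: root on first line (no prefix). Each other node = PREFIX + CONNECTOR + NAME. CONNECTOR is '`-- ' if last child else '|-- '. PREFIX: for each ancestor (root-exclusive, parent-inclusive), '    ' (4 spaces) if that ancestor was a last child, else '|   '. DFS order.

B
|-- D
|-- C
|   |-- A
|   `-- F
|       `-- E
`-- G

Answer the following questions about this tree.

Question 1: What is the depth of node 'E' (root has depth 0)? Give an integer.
Answer: 3

Derivation:
Path from root to E: B -> C -> F -> E
Depth = number of edges = 3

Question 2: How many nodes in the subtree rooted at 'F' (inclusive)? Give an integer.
Answer: 2

Derivation:
Subtree rooted at F contains: E, F
Count = 2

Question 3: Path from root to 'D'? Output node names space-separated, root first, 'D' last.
Answer: B D

Derivation:
Walk down from root: B -> D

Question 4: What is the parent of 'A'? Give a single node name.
Answer: C

Derivation:
Scan adjacency: A appears as child of C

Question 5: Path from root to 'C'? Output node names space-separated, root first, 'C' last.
Walk down from root: B -> C

Answer: B C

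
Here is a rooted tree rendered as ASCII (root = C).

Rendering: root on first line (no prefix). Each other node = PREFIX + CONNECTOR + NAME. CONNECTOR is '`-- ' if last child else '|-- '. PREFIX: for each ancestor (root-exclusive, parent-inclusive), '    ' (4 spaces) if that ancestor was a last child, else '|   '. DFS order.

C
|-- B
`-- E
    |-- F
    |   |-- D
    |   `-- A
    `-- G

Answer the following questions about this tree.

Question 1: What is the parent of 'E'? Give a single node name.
Answer: C

Derivation:
Scan adjacency: E appears as child of C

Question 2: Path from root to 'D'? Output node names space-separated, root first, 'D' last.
Walk down from root: C -> E -> F -> D

Answer: C E F D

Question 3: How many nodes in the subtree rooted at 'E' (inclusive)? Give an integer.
Subtree rooted at E contains: A, D, E, F, G
Count = 5

Answer: 5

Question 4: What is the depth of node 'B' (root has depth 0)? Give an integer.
Answer: 1

Derivation:
Path from root to B: C -> B
Depth = number of edges = 1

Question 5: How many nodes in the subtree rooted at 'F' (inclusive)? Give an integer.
Answer: 3

Derivation:
Subtree rooted at F contains: A, D, F
Count = 3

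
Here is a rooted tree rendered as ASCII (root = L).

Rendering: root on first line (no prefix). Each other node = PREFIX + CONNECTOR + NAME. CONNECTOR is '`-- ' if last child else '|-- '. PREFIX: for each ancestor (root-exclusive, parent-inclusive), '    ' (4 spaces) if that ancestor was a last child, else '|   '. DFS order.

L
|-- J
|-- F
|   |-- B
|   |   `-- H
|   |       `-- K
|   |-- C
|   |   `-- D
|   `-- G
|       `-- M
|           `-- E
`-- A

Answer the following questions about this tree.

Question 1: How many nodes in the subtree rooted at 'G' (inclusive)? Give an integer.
Subtree rooted at G contains: E, G, M
Count = 3

Answer: 3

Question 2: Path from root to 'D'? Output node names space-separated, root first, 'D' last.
Answer: L F C D

Derivation:
Walk down from root: L -> F -> C -> D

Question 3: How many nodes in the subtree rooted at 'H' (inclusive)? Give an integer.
Subtree rooted at H contains: H, K
Count = 2

Answer: 2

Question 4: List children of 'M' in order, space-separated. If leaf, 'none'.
Answer: E

Derivation:
Node M's children (from adjacency): E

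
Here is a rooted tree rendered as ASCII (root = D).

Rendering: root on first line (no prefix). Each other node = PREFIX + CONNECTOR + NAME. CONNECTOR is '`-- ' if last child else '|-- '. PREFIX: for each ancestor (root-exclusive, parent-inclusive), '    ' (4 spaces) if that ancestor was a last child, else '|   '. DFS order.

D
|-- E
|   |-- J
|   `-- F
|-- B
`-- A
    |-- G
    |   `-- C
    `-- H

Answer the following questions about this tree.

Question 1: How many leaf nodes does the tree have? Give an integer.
Answer: 5

Derivation:
Leaves (nodes with no children): B, C, F, H, J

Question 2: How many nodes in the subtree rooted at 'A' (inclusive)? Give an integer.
Answer: 4

Derivation:
Subtree rooted at A contains: A, C, G, H
Count = 4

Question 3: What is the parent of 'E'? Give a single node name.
Answer: D

Derivation:
Scan adjacency: E appears as child of D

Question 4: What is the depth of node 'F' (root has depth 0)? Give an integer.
Answer: 2

Derivation:
Path from root to F: D -> E -> F
Depth = number of edges = 2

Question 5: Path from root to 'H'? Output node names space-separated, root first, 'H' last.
Answer: D A H

Derivation:
Walk down from root: D -> A -> H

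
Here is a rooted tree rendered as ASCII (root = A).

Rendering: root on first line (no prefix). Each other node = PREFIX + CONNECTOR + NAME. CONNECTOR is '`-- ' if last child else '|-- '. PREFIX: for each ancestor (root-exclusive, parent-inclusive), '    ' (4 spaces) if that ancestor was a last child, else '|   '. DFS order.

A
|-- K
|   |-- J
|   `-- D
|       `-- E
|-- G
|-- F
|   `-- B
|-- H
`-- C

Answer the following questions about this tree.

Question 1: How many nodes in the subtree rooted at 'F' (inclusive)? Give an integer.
Subtree rooted at F contains: B, F
Count = 2

Answer: 2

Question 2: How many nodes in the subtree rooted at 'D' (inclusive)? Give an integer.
Answer: 2

Derivation:
Subtree rooted at D contains: D, E
Count = 2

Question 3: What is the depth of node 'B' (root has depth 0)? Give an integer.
Answer: 2

Derivation:
Path from root to B: A -> F -> B
Depth = number of edges = 2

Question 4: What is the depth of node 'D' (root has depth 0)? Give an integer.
Answer: 2

Derivation:
Path from root to D: A -> K -> D
Depth = number of edges = 2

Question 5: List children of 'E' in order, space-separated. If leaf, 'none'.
Node E's children (from adjacency): (leaf)

Answer: none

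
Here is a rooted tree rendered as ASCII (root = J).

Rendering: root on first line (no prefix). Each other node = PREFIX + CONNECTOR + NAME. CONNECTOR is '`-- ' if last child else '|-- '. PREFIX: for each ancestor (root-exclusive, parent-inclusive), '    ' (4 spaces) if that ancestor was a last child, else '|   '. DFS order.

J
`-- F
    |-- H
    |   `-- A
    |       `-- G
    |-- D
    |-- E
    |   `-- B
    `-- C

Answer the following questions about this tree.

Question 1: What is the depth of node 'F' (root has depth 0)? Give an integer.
Answer: 1

Derivation:
Path from root to F: J -> F
Depth = number of edges = 1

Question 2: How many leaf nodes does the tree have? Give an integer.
Answer: 4

Derivation:
Leaves (nodes with no children): B, C, D, G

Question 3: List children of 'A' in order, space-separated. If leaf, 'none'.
Answer: G

Derivation:
Node A's children (from adjacency): G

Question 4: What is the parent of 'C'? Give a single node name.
Scan adjacency: C appears as child of F

Answer: F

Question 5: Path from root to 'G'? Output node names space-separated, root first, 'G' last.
Walk down from root: J -> F -> H -> A -> G

Answer: J F H A G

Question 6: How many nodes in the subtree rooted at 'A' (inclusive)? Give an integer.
Subtree rooted at A contains: A, G
Count = 2

Answer: 2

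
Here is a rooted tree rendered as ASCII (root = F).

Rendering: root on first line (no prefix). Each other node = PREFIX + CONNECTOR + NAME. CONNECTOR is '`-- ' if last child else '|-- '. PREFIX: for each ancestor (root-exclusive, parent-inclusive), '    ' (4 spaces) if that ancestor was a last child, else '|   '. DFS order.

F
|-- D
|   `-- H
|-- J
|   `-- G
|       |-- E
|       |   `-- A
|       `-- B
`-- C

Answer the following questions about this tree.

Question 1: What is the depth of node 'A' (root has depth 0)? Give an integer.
Answer: 4

Derivation:
Path from root to A: F -> J -> G -> E -> A
Depth = number of edges = 4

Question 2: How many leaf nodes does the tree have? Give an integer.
Answer: 4

Derivation:
Leaves (nodes with no children): A, B, C, H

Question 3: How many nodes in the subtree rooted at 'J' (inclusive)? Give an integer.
Answer: 5

Derivation:
Subtree rooted at J contains: A, B, E, G, J
Count = 5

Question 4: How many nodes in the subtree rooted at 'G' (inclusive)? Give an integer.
Subtree rooted at G contains: A, B, E, G
Count = 4

Answer: 4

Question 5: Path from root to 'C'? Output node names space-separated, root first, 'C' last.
Walk down from root: F -> C

Answer: F C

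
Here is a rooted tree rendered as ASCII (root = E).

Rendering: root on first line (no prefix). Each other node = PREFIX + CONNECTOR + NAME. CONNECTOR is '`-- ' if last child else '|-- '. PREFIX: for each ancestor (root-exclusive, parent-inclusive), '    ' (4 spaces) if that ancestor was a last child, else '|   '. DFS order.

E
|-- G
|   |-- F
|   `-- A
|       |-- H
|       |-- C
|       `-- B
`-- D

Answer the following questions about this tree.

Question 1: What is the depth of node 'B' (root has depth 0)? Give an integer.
Answer: 3

Derivation:
Path from root to B: E -> G -> A -> B
Depth = number of edges = 3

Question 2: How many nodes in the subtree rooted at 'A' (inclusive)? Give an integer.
Answer: 4

Derivation:
Subtree rooted at A contains: A, B, C, H
Count = 4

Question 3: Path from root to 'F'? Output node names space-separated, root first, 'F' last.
Answer: E G F

Derivation:
Walk down from root: E -> G -> F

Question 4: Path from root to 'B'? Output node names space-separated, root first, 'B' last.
Answer: E G A B

Derivation:
Walk down from root: E -> G -> A -> B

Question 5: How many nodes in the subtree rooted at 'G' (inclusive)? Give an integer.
Subtree rooted at G contains: A, B, C, F, G, H
Count = 6

Answer: 6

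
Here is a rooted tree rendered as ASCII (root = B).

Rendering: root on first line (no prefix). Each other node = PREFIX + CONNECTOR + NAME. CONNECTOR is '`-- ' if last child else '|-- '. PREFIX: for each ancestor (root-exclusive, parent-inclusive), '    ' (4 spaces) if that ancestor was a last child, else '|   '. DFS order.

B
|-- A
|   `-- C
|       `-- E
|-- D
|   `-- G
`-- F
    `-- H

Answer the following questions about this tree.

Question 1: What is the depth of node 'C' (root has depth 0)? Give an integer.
Path from root to C: B -> A -> C
Depth = number of edges = 2

Answer: 2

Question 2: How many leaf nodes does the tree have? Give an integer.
Answer: 3

Derivation:
Leaves (nodes with no children): E, G, H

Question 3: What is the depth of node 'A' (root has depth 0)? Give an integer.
Answer: 1

Derivation:
Path from root to A: B -> A
Depth = number of edges = 1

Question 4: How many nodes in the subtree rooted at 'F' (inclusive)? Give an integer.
Answer: 2

Derivation:
Subtree rooted at F contains: F, H
Count = 2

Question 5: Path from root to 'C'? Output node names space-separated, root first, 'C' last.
Answer: B A C

Derivation:
Walk down from root: B -> A -> C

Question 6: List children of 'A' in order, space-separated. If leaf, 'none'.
Answer: C

Derivation:
Node A's children (from adjacency): C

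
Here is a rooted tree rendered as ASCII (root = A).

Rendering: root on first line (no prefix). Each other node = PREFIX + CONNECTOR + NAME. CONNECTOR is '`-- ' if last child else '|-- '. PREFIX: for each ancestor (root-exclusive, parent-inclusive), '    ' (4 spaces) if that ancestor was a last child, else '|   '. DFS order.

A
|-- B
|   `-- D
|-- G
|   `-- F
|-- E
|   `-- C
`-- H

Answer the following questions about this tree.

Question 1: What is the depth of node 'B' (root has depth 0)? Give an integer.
Path from root to B: A -> B
Depth = number of edges = 1

Answer: 1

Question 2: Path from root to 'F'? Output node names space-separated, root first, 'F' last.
Answer: A G F

Derivation:
Walk down from root: A -> G -> F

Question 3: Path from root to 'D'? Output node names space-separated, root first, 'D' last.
Answer: A B D

Derivation:
Walk down from root: A -> B -> D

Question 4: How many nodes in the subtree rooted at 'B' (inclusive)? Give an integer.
Subtree rooted at B contains: B, D
Count = 2

Answer: 2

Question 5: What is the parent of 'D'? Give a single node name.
Answer: B

Derivation:
Scan adjacency: D appears as child of B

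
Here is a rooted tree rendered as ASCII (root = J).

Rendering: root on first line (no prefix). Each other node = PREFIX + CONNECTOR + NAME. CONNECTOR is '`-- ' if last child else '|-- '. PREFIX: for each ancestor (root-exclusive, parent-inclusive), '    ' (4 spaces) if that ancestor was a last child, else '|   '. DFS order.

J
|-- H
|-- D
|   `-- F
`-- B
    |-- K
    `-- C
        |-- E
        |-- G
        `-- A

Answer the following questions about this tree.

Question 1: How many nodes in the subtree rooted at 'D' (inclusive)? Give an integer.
Answer: 2

Derivation:
Subtree rooted at D contains: D, F
Count = 2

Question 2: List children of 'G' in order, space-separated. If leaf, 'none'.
Node G's children (from adjacency): (leaf)

Answer: none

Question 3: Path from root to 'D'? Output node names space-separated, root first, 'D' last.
Walk down from root: J -> D

Answer: J D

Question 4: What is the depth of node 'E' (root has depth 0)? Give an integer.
Path from root to E: J -> B -> C -> E
Depth = number of edges = 3

Answer: 3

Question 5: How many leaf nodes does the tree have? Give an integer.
Answer: 6

Derivation:
Leaves (nodes with no children): A, E, F, G, H, K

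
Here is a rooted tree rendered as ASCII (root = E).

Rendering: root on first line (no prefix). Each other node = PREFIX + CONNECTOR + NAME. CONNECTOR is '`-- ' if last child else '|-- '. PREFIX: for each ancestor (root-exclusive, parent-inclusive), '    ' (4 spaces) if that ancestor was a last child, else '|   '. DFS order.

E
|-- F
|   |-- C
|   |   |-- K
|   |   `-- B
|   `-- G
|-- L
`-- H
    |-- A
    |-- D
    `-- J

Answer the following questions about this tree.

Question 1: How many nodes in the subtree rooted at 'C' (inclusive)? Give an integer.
Subtree rooted at C contains: B, C, K
Count = 3

Answer: 3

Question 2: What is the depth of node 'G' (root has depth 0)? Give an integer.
Path from root to G: E -> F -> G
Depth = number of edges = 2

Answer: 2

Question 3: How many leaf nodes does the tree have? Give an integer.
Answer: 7

Derivation:
Leaves (nodes with no children): A, B, D, G, J, K, L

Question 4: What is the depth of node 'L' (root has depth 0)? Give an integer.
Answer: 1

Derivation:
Path from root to L: E -> L
Depth = number of edges = 1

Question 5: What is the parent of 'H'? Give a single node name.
Answer: E

Derivation:
Scan adjacency: H appears as child of E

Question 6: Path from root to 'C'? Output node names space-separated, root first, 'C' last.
Walk down from root: E -> F -> C

Answer: E F C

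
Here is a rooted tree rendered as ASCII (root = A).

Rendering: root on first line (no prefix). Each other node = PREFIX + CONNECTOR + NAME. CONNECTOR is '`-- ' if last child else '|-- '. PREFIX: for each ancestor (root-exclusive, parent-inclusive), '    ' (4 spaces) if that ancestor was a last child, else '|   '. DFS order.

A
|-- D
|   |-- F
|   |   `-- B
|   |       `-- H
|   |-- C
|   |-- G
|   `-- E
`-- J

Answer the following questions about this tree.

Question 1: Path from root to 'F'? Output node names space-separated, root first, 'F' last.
Walk down from root: A -> D -> F

Answer: A D F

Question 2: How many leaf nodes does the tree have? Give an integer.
Leaves (nodes with no children): C, E, G, H, J

Answer: 5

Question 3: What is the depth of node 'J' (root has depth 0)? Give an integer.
Answer: 1

Derivation:
Path from root to J: A -> J
Depth = number of edges = 1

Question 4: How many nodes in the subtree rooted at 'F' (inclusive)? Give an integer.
Subtree rooted at F contains: B, F, H
Count = 3

Answer: 3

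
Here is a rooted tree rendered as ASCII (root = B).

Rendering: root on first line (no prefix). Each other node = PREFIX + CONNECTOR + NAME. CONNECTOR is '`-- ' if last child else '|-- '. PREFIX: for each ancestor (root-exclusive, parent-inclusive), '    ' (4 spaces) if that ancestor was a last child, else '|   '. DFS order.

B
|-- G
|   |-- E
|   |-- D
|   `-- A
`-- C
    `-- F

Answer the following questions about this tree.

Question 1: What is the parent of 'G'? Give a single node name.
Scan adjacency: G appears as child of B

Answer: B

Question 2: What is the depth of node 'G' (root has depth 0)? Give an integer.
Answer: 1

Derivation:
Path from root to G: B -> G
Depth = number of edges = 1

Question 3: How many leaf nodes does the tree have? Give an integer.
Answer: 4

Derivation:
Leaves (nodes with no children): A, D, E, F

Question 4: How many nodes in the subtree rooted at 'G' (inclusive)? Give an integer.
Subtree rooted at G contains: A, D, E, G
Count = 4

Answer: 4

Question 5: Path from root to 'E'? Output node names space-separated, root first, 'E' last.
Walk down from root: B -> G -> E

Answer: B G E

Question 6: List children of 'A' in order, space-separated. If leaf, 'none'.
Answer: none

Derivation:
Node A's children (from adjacency): (leaf)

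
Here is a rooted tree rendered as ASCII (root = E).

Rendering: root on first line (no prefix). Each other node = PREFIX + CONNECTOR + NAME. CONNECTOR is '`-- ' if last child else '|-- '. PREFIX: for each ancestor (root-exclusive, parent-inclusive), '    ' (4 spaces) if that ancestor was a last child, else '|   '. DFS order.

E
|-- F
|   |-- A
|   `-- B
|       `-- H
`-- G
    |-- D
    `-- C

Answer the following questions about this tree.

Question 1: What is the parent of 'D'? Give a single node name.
Scan adjacency: D appears as child of G

Answer: G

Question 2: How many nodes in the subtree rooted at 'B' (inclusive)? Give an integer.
Answer: 2

Derivation:
Subtree rooted at B contains: B, H
Count = 2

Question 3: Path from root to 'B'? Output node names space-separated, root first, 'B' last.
Answer: E F B

Derivation:
Walk down from root: E -> F -> B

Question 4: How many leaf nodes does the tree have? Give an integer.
Leaves (nodes with no children): A, C, D, H

Answer: 4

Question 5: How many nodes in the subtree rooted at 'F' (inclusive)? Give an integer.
Answer: 4

Derivation:
Subtree rooted at F contains: A, B, F, H
Count = 4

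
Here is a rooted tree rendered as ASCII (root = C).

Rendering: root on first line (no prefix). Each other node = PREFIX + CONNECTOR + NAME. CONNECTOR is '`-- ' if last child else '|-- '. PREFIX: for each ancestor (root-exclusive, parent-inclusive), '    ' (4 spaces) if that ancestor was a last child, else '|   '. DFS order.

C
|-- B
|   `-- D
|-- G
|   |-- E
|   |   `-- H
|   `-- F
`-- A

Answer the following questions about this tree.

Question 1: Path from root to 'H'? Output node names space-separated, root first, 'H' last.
Walk down from root: C -> G -> E -> H

Answer: C G E H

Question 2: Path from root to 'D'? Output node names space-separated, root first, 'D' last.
Walk down from root: C -> B -> D

Answer: C B D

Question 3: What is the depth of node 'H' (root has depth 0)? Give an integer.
Path from root to H: C -> G -> E -> H
Depth = number of edges = 3

Answer: 3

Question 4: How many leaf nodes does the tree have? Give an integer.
Leaves (nodes with no children): A, D, F, H

Answer: 4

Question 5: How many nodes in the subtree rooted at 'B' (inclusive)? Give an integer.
Answer: 2

Derivation:
Subtree rooted at B contains: B, D
Count = 2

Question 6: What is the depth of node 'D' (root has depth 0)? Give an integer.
Answer: 2

Derivation:
Path from root to D: C -> B -> D
Depth = number of edges = 2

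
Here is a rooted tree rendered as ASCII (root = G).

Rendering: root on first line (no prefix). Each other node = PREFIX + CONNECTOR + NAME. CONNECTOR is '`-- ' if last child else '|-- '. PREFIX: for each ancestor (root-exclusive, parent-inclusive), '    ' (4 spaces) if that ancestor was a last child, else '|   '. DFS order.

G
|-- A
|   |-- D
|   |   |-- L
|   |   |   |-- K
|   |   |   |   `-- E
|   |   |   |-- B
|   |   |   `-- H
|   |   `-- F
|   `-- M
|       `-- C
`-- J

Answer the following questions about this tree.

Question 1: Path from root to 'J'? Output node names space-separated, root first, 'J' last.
Answer: G J

Derivation:
Walk down from root: G -> J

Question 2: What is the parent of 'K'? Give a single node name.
Scan adjacency: K appears as child of L

Answer: L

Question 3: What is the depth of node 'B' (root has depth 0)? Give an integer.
Answer: 4

Derivation:
Path from root to B: G -> A -> D -> L -> B
Depth = number of edges = 4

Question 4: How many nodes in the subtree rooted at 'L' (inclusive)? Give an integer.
Subtree rooted at L contains: B, E, H, K, L
Count = 5

Answer: 5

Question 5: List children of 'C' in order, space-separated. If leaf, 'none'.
Answer: none

Derivation:
Node C's children (from adjacency): (leaf)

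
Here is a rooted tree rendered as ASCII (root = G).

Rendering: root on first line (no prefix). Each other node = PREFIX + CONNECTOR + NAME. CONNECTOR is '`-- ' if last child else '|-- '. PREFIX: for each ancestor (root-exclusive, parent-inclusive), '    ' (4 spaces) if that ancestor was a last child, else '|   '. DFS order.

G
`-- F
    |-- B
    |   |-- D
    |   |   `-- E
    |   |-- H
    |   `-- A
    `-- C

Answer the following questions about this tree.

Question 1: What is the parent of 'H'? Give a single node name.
Scan adjacency: H appears as child of B

Answer: B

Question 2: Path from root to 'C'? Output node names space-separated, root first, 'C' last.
Walk down from root: G -> F -> C

Answer: G F C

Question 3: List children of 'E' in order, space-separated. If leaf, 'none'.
Answer: none

Derivation:
Node E's children (from adjacency): (leaf)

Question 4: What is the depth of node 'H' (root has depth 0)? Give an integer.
Answer: 3

Derivation:
Path from root to H: G -> F -> B -> H
Depth = number of edges = 3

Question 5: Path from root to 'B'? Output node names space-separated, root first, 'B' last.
Answer: G F B

Derivation:
Walk down from root: G -> F -> B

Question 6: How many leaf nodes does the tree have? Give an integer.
Answer: 4

Derivation:
Leaves (nodes with no children): A, C, E, H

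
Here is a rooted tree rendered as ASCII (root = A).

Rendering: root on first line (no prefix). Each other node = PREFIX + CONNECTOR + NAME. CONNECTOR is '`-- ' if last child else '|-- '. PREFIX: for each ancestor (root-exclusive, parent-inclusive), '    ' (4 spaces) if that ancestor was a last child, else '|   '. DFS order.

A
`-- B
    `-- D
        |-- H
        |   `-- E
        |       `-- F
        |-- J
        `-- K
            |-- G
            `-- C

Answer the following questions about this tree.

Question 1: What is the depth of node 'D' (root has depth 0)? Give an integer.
Path from root to D: A -> B -> D
Depth = number of edges = 2

Answer: 2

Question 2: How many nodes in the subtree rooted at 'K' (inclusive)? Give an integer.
Subtree rooted at K contains: C, G, K
Count = 3

Answer: 3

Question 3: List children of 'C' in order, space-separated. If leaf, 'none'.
Node C's children (from adjacency): (leaf)

Answer: none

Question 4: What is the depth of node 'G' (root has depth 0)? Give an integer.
Answer: 4

Derivation:
Path from root to G: A -> B -> D -> K -> G
Depth = number of edges = 4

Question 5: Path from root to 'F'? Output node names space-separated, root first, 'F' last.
Answer: A B D H E F

Derivation:
Walk down from root: A -> B -> D -> H -> E -> F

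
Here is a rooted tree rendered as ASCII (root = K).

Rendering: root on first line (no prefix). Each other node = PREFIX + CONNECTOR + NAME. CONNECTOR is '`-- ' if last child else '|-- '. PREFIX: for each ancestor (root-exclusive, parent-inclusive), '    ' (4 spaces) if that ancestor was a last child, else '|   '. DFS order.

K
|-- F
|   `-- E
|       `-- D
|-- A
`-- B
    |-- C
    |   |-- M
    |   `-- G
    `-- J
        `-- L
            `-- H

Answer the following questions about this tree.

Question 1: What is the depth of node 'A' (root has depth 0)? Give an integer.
Path from root to A: K -> A
Depth = number of edges = 1

Answer: 1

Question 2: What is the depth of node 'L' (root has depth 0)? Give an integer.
Path from root to L: K -> B -> J -> L
Depth = number of edges = 3

Answer: 3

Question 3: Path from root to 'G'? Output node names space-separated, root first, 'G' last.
Walk down from root: K -> B -> C -> G

Answer: K B C G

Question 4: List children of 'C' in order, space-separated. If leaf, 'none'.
Node C's children (from adjacency): M, G

Answer: M G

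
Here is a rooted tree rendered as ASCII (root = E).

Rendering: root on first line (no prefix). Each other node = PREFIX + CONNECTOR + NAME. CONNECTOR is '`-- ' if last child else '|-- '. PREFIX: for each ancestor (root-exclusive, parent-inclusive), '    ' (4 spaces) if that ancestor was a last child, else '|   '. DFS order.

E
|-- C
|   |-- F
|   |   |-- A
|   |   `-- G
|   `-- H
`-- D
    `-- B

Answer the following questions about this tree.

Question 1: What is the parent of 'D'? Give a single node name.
Answer: E

Derivation:
Scan adjacency: D appears as child of E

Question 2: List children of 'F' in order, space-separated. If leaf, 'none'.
Node F's children (from adjacency): A, G

Answer: A G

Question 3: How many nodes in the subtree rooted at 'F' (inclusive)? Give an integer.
Subtree rooted at F contains: A, F, G
Count = 3

Answer: 3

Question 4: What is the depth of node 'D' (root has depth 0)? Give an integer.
Path from root to D: E -> D
Depth = number of edges = 1

Answer: 1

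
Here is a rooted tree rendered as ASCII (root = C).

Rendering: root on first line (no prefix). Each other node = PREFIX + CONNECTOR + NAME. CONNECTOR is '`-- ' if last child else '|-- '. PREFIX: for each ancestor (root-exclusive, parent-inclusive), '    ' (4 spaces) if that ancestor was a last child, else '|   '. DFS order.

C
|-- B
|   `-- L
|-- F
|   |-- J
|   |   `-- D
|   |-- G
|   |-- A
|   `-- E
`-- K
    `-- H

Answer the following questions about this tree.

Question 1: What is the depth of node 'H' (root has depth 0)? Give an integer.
Path from root to H: C -> K -> H
Depth = number of edges = 2

Answer: 2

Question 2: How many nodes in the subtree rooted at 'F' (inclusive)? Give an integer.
Answer: 6

Derivation:
Subtree rooted at F contains: A, D, E, F, G, J
Count = 6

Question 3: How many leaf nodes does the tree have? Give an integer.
Answer: 6

Derivation:
Leaves (nodes with no children): A, D, E, G, H, L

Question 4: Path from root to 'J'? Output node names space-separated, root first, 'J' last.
Answer: C F J

Derivation:
Walk down from root: C -> F -> J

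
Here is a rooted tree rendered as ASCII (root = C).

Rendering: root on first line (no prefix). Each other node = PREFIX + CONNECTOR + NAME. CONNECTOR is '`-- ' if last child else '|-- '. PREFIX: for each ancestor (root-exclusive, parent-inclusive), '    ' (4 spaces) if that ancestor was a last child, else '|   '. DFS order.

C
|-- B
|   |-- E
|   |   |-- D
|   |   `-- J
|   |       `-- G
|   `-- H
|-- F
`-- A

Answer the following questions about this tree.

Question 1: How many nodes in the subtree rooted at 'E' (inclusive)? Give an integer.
Answer: 4

Derivation:
Subtree rooted at E contains: D, E, G, J
Count = 4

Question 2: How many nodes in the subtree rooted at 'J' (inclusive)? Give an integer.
Answer: 2

Derivation:
Subtree rooted at J contains: G, J
Count = 2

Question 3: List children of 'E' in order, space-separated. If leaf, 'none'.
Answer: D J

Derivation:
Node E's children (from adjacency): D, J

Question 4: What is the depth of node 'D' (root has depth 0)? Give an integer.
Answer: 3

Derivation:
Path from root to D: C -> B -> E -> D
Depth = number of edges = 3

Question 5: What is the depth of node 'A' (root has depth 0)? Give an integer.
Path from root to A: C -> A
Depth = number of edges = 1

Answer: 1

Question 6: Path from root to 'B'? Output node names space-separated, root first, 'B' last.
Answer: C B

Derivation:
Walk down from root: C -> B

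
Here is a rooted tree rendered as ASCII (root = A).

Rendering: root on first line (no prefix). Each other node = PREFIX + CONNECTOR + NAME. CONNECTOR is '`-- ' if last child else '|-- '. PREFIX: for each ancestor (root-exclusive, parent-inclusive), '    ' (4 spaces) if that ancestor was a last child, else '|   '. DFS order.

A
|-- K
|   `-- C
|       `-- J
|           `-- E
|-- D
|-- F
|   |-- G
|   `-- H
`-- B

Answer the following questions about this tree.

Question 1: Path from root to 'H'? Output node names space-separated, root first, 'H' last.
Walk down from root: A -> F -> H

Answer: A F H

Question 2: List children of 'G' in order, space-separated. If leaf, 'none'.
Node G's children (from adjacency): (leaf)

Answer: none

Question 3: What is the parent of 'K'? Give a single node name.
Answer: A

Derivation:
Scan adjacency: K appears as child of A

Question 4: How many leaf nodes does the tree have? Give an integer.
Leaves (nodes with no children): B, D, E, G, H

Answer: 5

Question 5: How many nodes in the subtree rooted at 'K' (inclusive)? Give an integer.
Subtree rooted at K contains: C, E, J, K
Count = 4

Answer: 4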